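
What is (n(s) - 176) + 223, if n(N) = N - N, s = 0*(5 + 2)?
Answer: 47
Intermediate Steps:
s = 0 (s = 0*7 = 0)
n(N) = 0
(n(s) - 176) + 223 = (0 - 176) + 223 = -176 + 223 = 47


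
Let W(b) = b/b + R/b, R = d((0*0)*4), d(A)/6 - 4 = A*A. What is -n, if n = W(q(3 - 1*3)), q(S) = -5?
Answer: 19/5 ≈ 3.8000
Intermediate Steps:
d(A) = 24 + 6*A**2 (d(A) = 24 + 6*(A*A) = 24 + 6*A**2)
R = 24 (R = 24 + 6*((0*0)*4)**2 = 24 + 6*(0*4)**2 = 24 + 6*0**2 = 24 + 6*0 = 24 + 0 = 24)
W(b) = 1 + 24/b (W(b) = b/b + 24/b = 1 + 24/b)
n = -19/5 (n = (24 - 5)/(-5) = -1/5*19 = -19/5 ≈ -3.8000)
-n = -1*(-19/5) = 19/5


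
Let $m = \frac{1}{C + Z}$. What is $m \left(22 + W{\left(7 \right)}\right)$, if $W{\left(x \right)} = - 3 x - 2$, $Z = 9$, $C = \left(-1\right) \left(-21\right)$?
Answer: $- \frac{1}{30} \approx -0.033333$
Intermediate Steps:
$C = 21$
$W{\left(x \right)} = -2 - 3 x$
$m = \frac{1}{30}$ ($m = \frac{1}{21 + 9} = \frac{1}{30} \approx 0.033333$)
$m \left(22 + W{\left(7 \right)}\right) = \frac{22 - 23}{30} = \frac{1}{30} \left(-1\right) = - \frac{1}{30}$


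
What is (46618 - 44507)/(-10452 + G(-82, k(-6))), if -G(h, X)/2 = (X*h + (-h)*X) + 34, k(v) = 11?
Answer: -2111/10520 ≈ -0.20067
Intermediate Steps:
G(h, X) = -68 (G(h, X) = -2*((X*h + (-h)*X) + 34) = -2*((X*h - X*h) + 34) = -2*(0 + 34) = -2*34 = -68)
(46618 - 44507)/(-10452 + G(-82, k(-6))) = (46618 - 44507)/(-10452 - 68) = 2111/(-10520) = 2111*(-1/10520) = -2111/10520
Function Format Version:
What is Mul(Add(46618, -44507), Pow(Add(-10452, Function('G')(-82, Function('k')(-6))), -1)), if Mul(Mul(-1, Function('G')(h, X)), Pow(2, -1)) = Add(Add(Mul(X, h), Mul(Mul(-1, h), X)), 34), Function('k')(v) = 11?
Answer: Rational(-2111, 10520) ≈ -0.20067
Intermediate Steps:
Function('G')(h, X) = -68 (Function('G')(h, X) = Mul(-2, Add(Add(Mul(X, h), Mul(Mul(-1, h), X)), 34)) = Mul(-2, Add(Add(Mul(X, h), Mul(-1, X, h)), 34)) = Mul(-2, Add(0, 34)) = Mul(-2, 34) = -68)
Mul(Add(46618, -44507), Pow(Add(-10452, Function('G')(-82, Function('k')(-6))), -1)) = Mul(Add(46618, -44507), Pow(Add(-10452, -68), -1)) = Mul(2111, Pow(-10520, -1)) = Mul(2111, Rational(-1, 10520)) = Rational(-2111, 10520)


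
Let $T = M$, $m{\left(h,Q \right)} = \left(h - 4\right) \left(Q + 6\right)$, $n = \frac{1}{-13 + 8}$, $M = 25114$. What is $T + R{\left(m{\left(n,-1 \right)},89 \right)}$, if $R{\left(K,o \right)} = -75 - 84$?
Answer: $24955$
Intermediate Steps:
$n = - \frac{1}{5}$ ($n = \frac{1}{-5} = - \frac{1}{5} \approx -0.2$)
$m{\left(h,Q \right)} = \left(-4 + h\right) \left(6 + Q\right)$
$R{\left(K,o \right)} = -159$ ($R{\left(K,o \right)} = -75 - 84 = -159$)
$T = 25114$
$T + R{\left(m{\left(n,-1 \right)},89 \right)} = 25114 - 159 = 24955$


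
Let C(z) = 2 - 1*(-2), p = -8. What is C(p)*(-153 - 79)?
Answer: -928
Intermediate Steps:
C(z) = 4 (C(z) = 2 + 2 = 4)
C(p)*(-153 - 79) = 4*(-153 - 79) = 4*(-232) = -928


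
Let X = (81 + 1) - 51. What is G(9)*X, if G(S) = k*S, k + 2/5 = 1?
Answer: 837/5 ≈ 167.40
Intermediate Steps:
k = 3/5 (k = -2/5 + 1 = 3/5 ≈ 0.60000)
X = 31 (X = 82 - 51 = 31)
G(S) = 3*S/5
G(9)*X = ((3/5)*9)*31 = (27/5)*31 = 837/5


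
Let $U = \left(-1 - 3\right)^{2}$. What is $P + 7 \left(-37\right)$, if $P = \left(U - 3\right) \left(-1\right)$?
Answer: $-272$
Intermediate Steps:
$U = 16$ ($U = \left(-4\right)^{2} = 16$)
$P = -13$ ($P = \left(16 - 3\right) \left(-1\right) = 13 \left(-1\right) = -13$)
$P + 7 \left(-37\right) = -13 + 7 \left(-37\right) = -13 - 259 = -272$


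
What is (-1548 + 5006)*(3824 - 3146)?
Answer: 2344524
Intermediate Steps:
(-1548 + 5006)*(3824 - 3146) = 3458*678 = 2344524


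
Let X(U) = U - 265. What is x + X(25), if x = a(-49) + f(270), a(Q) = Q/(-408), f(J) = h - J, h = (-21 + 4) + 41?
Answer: -198239/408 ≈ -485.88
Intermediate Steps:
h = 24 (h = -17 + 41 = 24)
X(U) = -265 + U
f(J) = 24 - J
a(Q) = -Q/408 (a(Q) = Q*(-1/408) = -Q/408)
x = -100319/408 (x = -1/408*(-49) + (24 - 1*270) = 49/408 + (24 - 270) = 49/408 - 246 = -100319/408 ≈ -245.88)
x + X(25) = -100319/408 + (-265 + 25) = -100319/408 - 240 = -198239/408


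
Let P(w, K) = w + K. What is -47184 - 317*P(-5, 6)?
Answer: -47501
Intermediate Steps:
P(w, K) = K + w
-47184 - 317*P(-5, 6) = -47184 - 317*(6 - 5) = -47184 - 317 = -47501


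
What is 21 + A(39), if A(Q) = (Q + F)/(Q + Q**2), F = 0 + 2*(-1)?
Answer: 32797/1560 ≈ 21.024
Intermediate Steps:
F = -2 (F = 0 - 2 = -2)
A(Q) = (-2 + Q)/(Q + Q**2) (A(Q) = (Q - 2)/(Q + Q**2) = (-2 + Q)/(Q + Q**2))
21 + A(39) = 21 + (-2 + 39)/(39*(1 + 39)) = 21 + (1/39)*37/40 = 21 + (1/39)*(1/40)*37 = 21 + 37/1560 = 32797/1560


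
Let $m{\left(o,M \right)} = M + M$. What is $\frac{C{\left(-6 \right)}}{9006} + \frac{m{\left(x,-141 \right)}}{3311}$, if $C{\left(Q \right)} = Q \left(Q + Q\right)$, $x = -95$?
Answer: $- \frac{383550}{4969811} \approx -0.077176$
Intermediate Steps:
$m{\left(o,M \right)} = 2 M$
$C{\left(Q \right)} = 2 Q^{2}$ ($C{\left(Q \right)} = Q 2 Q = 2 Q^{2}$)
$\frac{C{\left(-6 \right)}}{9006} + \frac{m{\left(x,-141 \right)}}{3311} = \frac{2 \left(-6\right)^{2}}{9006} + \frac{2 \left(-141\right)}{3311} = 2 \cdot 36 \cdot \frac{1}{9006} - \frac{282}{3311} = 72 \cdot \frac{1}{9006} - \frac{282}{3311} = \frac{12}{1501} - \frac{282}{3311} = - \frac{383550}{4969811}$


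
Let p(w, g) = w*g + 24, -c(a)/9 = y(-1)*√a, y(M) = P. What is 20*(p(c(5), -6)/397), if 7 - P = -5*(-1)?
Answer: 480/397 + 2160*√5/397 ≈ 13.375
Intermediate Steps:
P = 2 (P = 7 - (-5)*(-1) = 7 - 1*5 = 7 - 5 = 2)
y(M) = 2
c(a) = -18*√a
p(w, g) = 24 + g*w (p(w, g) = g*w + 24 = 24 + g*w)
20*(p(c(5), -6)/397) = 20*((24 - (-108)*√5)/397) = 20*((24 + 108*√5)*(1/397)) = 20*(24/397 + 108*√5/397) = 480/397 + 2160*√5/397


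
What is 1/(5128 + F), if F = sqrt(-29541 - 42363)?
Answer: 641/3296036 - I*sqrt(4494)/6592072 ≈ 0.00019448 - 1.0169e-5*I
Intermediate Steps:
F = 4*I*sqrt(4494) (F = sqrt(-71904) = 4*I*sqrt(4494) ≈ 268.15*I)
1/(5128 + F) = 1/(5128 + 4*I*sqrt(4494))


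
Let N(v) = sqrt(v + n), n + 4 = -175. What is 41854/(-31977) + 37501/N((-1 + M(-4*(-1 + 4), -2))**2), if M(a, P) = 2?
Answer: -2462/1881 - 37501*I*sqrt(178)/178 ≈ -1.3089 - 2810.8*I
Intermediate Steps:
n = -179 (n = -4 - 175 = -179)
N(v) = sqrt(-179 + v) (N(v) = sqrt(v - 179) = sqrt(-179 + v))
41854/(-31977) + 37501/N((-1 + M(-4*(-1 + 4), -2))**2) = 41854/(-31977) + 37501/(sqrt(-179 + (-1 + 2)**2)) = 41854*(-1/31977) + 37501/(sqrt(-179 + 1**2)) = -2462/1881 + 37501/(sqrt(-179 + 1)) = -2462/1881 + 37501/(sqrt(-178)) = -2462/1881 + 37501/((I*sqrt(178))) = -2462/1881 + 37501*(-I*sqrt(178)/178) = -2462/1881 - 37501*I*sqrt(178)/178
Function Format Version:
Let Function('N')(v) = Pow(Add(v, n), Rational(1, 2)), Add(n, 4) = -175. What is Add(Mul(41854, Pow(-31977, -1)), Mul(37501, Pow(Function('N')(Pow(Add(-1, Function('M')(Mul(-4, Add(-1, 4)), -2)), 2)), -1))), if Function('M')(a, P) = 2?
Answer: Add(Rational(-2462, 1881), Mul(Rational(-37501, 178), I, Pow(178, Rational(1, 2)))) ≈ Add(-1.3089, Mul(-2810.8, I))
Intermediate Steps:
n = -179 (n = Add(-4, -175) = -179)
Function('N')(v) = Pow(Add(-179, v), Rational(1, 2)) (Function('N')(v) = Pow(Add(v, -179), Rational(1, 2)) = Pow(Add(-179, v), Rational(1, 2)))
Add(Mul(41854, Pow(-31977, -1)), Mul(37501, Pow(Function('N')(Pow(Add(-1, Function('M')(Mul(-4, Add(-1, 4)), -2)), 2)), -1))) = Add(Mul(41854, Pow(-31977, -1)), Mul(37501, Pow(Pow(Add(-179, Pow(Add(-1, 2), 2)), Rational(1, 2)), -1))) = Add(Mul(41854, Rational(-1, 31977)), Mul(37501, Pow(Pow(Add(-179, Pow(1, 2)), Rational(1, 2)), -1))) = Add(Rational(-2462, 1881), Mul(37501, Pow(Pow(Add(-179, 1), Rational(1, 2)), -1))) = Add(Rational(-2462, 1881), Mul(37501, Pow(Pow(-178, Rational(1, 2)), -1))) = Add(Rational(-2462, 1881), Mul(37501, Pow(Mul(I, Pow(178, Rational(1, 2))), -1))) = Add(Rational(-2462, 1881), Mul(37501, Mul(Rational(-1, 178), I, Pow(178, Rational(1, 2))))) = Add(Rational(-2462, 1881), Mul(Rational(-37501, 178), I, Pow(178, Rational(1, 2))))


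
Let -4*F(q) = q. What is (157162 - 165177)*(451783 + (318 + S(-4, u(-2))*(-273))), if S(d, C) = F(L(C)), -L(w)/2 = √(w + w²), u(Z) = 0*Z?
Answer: -3623589515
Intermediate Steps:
u(Z) = 0
L(w) = -2*√(w + w²)
F(q) = -q/4
S(d, C) = √(C*(1 + C))/2 (S(d, C) = -(-1)*√(C*(1 + C))/2 = √(C*(1 + C))/2)
(157162 - 165177)*(451783 + (318 + S(-4, u(-2))*(-273))) = (157162 - 165177)*(451783 + (318 + (√(0*(1 + 0))/2)*(-273))) = -8015*(451783 + (318 + (√(0*1)/2)*(-273))) = -8015*(451783 + (318 + (√0/2)*(-273))) = -8015*(451783 + (318 + ((½)*0)*(-273))) = -8015*(451783 + (318 + 0*(-273))) = -8015*(451783 + (318 + 0)) = -8015*(451783 + 318) = -8015*452101 = -3623589515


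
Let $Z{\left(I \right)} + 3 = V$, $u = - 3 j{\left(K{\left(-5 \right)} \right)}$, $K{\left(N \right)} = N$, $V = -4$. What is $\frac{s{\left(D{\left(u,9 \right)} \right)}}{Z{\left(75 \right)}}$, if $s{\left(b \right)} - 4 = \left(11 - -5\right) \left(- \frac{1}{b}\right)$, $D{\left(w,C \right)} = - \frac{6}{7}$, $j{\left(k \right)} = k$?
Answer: $- \frac{68}{21} \approx -3.2381$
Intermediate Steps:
$u = 15$ ($u = \left(-3\right) \left(-5\right) = 15$)
$Z{\left(I \right)} = -7$ ($Z{\left(I \right)} = -3 - 4 = -7$)
$D{\left(w,C \right)} = - \frac{6}{7}$ ($D{\left(w,C \right)} = \left(-6\right) \frac{1}{7} = - \frac{6}{7}$)
$s{\left(b \right)} = 4 - \frac{16}{b}$ ($s{\left(b \right)} = 4 + \left(11 - -5\right) \left(- \frac{1}{b}\right) = 4 + \left(11 + 5\right) \left(- \frac{1}{b}\right) = 4 + 16 \left(- \frac{1}{b}\right) = 4 - \frac{16}{b}$)
$\frac{s{\left(D{\left(u,9 \right)} \right)}}{Z{\left(75 \right)}} = \frac{4 - \frac{16}{- \frac{6}{7}}}{-7} = \left(4 - - \frac{56}{3}\right) \left(- \frac{1}{7}\right) = \left(4 + \frac{56}{3}\right) \left(- \frac{1}{7}\right) = \frac{68}{3} \left(- \frac{1}{7}\right) = - \frac{68}{21}$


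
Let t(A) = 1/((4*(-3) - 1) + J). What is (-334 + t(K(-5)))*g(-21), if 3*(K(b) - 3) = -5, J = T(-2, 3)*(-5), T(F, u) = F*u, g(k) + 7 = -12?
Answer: 107863/17 ≈ 6344.9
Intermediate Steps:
g(k) = -19 (g(k) = -7 - 12 = -19)
J = 30 (J = -2*3*(-5) = -6*(-5) = 30)
K(b) = 4/3 (K(b) = 3 + (⅓)*(-5) = 3 - 5/3 = 4/3)
t(A) = 1/17 (t(A) = 1/((4*(-3) - 1) + 30) = 1/((-12 - 1) + 30) = 1/(-13 + 30) = 1/17)
(-334 + t(K(-5)))*g(-21) = (-334 + 1/17)*(-19) = -5677/17*(-19) = 107863/17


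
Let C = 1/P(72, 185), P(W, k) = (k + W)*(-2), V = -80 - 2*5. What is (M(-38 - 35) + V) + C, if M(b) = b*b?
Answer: 2692845/514 ≈ 5239.0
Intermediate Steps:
M(b) = b**2
V = -90 (V = -80 - 10 = -90)
P(W, k) = -2*W - 2*k (P(W, k) = (W + k)*(-2) = -2*W - 2*k)
C = -1/514 (C = 1/(-2*72 - 2*185) = 1/(-144 - 370) = 1/(-514) = -1/514 ≈ -0.0019455)
(M(-38 - 35) + V) + C = ((-38 - 35)**2 - 90) - 1/514 = ((-73)**2 - 90) - 1/514 = (5329 - 90) - 1/514 = 5239 - 1/514 = 2692845/514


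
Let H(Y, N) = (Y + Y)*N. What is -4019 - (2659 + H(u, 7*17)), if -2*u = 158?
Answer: 12124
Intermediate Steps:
u = -79 (u = -½*158 = -79)
H(Y, N) = 2*N*Y (H(Y, N) = (2*Y)*N = 2*N*Y)
-4019 - (2659 + H(u, 7*17)) = -4019 - (2659 + 2*(7*17)*(-79)) = -4019 - (2659 + 2*119*(-79)) = -4019 - (2659 - 18802) = -4019 - 1*(-16143) = -4019 + 16143 = 12124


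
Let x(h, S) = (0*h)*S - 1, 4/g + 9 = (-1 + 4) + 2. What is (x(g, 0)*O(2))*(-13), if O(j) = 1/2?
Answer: 13/2 ≈ 6.5000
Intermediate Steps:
g = -1 (g = 4/(-9 + ((-1 + 4) + 2)) = 4/(-9 + (3 + 2)) = 4/(-9 + 5) = 4/(-4) = 4*(-1/4) = -1)
O(j) = 1/2
x(h, S) = -1 (x(h, S) = 0*S - 1 = 0 - 1 = -1)
(x(g, 0)*O(2))*(-13) = -1*1/2*(-13) = -1/2*(-13) = 13/2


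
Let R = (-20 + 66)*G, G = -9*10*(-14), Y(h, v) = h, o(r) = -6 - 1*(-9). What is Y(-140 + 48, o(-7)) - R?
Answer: -58052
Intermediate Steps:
o(r) = 3 (o(r) = -6 + 9 = 3)
G = 1260 (G = -90*(-14) = 1260)
R = 57960 (R = (-20 + 66)*1260 = 46*1260 = 57960)
Y(-140 + 48, o(-7)) - R = (-140 + 48) - 1*57960 = -92 - 57960 = -58052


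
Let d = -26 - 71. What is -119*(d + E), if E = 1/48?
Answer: 553945/48 ≈ 11541.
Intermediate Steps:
E = 1/48 ≈ 0.020833
d = -97
-119*(d + E) = -119*(-97 + 1/48) = -119*(-4655/48) = 553945/48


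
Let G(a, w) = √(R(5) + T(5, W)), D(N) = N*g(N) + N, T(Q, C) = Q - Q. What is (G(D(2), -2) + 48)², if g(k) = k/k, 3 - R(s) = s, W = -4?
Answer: (48 + I*√2)² ≈ 2302.0 + 135.76*I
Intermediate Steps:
T(Q, C) = 0
R(s) = 3 - s
g(k) = 1
D(N) = 2*N (D(N) = N*1 + N = N + N = 2*N)
G(a, w) = I*√2 (G(a, w) = √((3 - 1*5) + 0) = √((3 - 5) + 0) = √(-2 + 0) = √(-2) = I*√2)
(G(D(2), -2) + 48)² = (I*√2 + 48)² = (48 + I*√2)²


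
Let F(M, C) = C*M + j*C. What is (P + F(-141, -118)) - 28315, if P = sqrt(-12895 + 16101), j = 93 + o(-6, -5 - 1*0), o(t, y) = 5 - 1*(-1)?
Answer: -23359 + sqrt(3206) ≈ -23302.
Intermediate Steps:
o(t, y) = 6 (o(t, y) = 5 + 1 = 6)
j = 99 (j = 93 + 6 = 99)
P = sqrt(3206) ≈ 56.622
F(M, C) = 99*C + C*M (F(M, C) = C*M + 99*C = 99*C + C*M)
(P + F(-141, -118)) - 28315 = (sqrt(3206) - 118*(99 - 141)) - 28315 = (sqrt(3206) - 118*(-42)) - 28315 = (sqrt(3206) + 4956) - 28315 = (4956 + sqrt(3206)) - 28315 = -23359 + sqrt(3206)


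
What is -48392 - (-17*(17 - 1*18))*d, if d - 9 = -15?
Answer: -48290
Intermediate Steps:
d = -6 (d = 9 - 15 = -6)
-48392 - (-17*(17 - 1*18))*d = -48392 - (-17*(17 - 1*18))*(-6) = -48392 - (-17*(17 - 18))*(-6) = -48392 - (-17*(-1))*(-6) = -48392 - 17*(-6) = -48392 - 1*(-102) = -48392 + 102 = -48290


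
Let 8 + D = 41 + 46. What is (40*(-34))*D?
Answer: -107440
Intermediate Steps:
D = 79 (D = -8 + (41 + 46) = -8 + 87 = 79)
(40*(-34))*D = (40*(-34))*79 = -1360*79 = -107440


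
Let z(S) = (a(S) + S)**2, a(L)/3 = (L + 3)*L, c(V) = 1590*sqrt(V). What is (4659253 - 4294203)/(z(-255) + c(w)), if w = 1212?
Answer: 60137323986250/6106129492644022593 - 15478120*sqrt(303)/18318388477932067779 ≈ 9.8487e-6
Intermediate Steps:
a(L) = 3*L*(3 + L) (a(L) = 3*((L + 3)*L) = 3*((3 + L)*L) = 3*(L*(3 + L)) = 3*L*(3 + L))
z(S) = (S + 3*S*(3 + S))**2 (z(S) = (3*S*(3 + S) + S)**2 = (S + 3*S*(3 + S))**2)
(4659253 - 4294203)/(z(-255) + c(w)) = (4659253 - 4294203)/((-255)**2*(10 + 3*(-255))**2 + 1590*sqrt(1212)) = 365050/(65025*(10 - 765)**2 + 1590*(2*sqrt(303))) = 365050/(65025*(-755)**2 + 3180*sqrt(303)) = 365050/(65025*570025 + 3180*sqrt(303)) = 365050/(37065875625 + 3180*sqrt(303))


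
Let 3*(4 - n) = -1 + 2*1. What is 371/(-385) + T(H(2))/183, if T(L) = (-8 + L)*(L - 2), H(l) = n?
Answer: -90866/90585 ≈ -1.0031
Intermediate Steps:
n = 11/3 (n = 4 - (-1 + 2*1)/3 = 4 - (-1 + 2)/3 = 4 - 1/3*1 = 4 - 1/3 = 11/3 ≈ 3.6667)
H(l) = 11/3
T(L) = (-8 + L)*(-2 + L)
371/(-385) + T(H(2))/183 = 371/(-385) + (16 + (11/3)**2 - 10*11/3)/183 = 371*(-1/385) + (16 + 121/9 - 110/3)*(1/183) = -53/55 - 65/9*1/183 = -53/55 - 65/1647 = -90866/90585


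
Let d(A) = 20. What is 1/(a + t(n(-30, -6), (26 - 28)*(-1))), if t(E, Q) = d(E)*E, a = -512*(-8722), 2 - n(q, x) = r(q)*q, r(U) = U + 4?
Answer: 1/4450104 ≈ 2.2471e-7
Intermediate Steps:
r(U) = 4 + U
n(q, x) = 2 - q*(4 + q) (n(q, x) = 2 - (4 + q)*q = 2 - q*(4 + q))
a = 4465664
t(E, Q) = 20*E
1/(a + t(n(-30, -6), (26 - 28)*(-1))) = 1/(4465664 + 20*(2 - 1*(-30)*(4 - 30))) = 1/(4465664 + 20*(2 - 1*(-30)*(-26))) = 1/(4465664 + 20*(2 - 780)) = 1/(4465664 + 20*(-778)) = 1/(4465664 - 15560) = 1/4450104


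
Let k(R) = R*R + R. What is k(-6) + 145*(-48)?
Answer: -6930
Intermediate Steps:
k(R) = R + R**2 (k(R) = R**2 + R = R + R**2)
k(-6) + 145*(-48) = -6*(1 - 6) + 145*(-48) = -6*(-5) - 6960 = 30 - 6960 = -6930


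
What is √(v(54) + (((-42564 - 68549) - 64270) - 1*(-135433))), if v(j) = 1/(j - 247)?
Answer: I*√1488097743/193 ≈ 199.88*I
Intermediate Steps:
v(j) = 1/(-247 + j)
√(v(54) + (((-42564 - 68549) - 64270) - 1*(-135433))) = √(1/(-247 + 54) + (((-42564 - 68549) - 64270) - 1*(-135433))) = √(1/(-193) + ((-111113 - 64270) + 135433)) = √(-1/193 + (-175383 + 135433)) = √(-1/193 - 39950) = √(-7710351/193) = I*√1488097743/193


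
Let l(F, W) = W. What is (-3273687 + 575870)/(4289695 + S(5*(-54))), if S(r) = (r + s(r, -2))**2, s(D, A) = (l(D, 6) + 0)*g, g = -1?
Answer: -2697817/4365871 ≈ -0.61793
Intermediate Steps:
s(D, A) = -6 (s(D, A) = (6 + 0)*(-1) = 6*(-1) = -6)
S(r) = (-6 + r)**2 (S(r) = (r - 6)**2 = (-6 + r)**2)
(-3273687 + 575870)/(4289695 + S(5*(-54))) = (-3273687 + 575870)/(4289695 + (-6 + 5*(-54))**2) = -2697817/(4289695 + (-6 - 270)**2) = -2697817/(4289695 + (-276)**2) = -2697817/(4289695 + 76176) = -2697817/4365871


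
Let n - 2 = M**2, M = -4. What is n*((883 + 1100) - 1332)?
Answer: 11718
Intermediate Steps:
n = 18 (n = 2 + (-4)**2 = 2 + 16 = 18)
n*((883 + 1100) - 1332) = 18*((883 + 1100) - 1332) = 18*(1983 - 1332) = 18*651 = 11718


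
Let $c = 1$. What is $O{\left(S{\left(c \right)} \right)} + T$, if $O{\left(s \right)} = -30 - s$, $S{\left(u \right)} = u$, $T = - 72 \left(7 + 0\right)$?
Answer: $-535$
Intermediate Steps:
$T = -504$ ($T = \left(-72\right) 7 = -504$)
$O{\left(S{\left(c \right)} \right)} + T = \left(-30 - 1\right) - 504 = -31 - 504 = -535$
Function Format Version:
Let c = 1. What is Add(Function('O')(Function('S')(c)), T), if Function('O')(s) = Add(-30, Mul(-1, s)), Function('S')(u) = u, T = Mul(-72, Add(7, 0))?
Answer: -535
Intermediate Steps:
T = -504 (T = Mul(-72, 7) = -504)
Add(Function('O')(Function('S')(c)), T) = Add(Add(-30, Mul(-1, 1)), -504) = Add(Add(-30, -1), -504) = Add(-31, -504) = -535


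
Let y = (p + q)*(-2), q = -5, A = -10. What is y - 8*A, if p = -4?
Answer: 98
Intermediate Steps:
y = 18 (y = (-4 - 5)*(-2) = -9*(-2) = 18)
y - 8*A = 18 - 8*(-10) = 18 + 80 = 98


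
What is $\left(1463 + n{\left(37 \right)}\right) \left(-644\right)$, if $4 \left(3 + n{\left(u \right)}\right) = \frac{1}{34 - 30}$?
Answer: $- \frac{3761121}{4} \approx -9.4028 \cdot 10^{5}$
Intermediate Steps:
$n{\left(u \right)} = - \frac{47}{16}$ ($n{\left(u \right)} = -3 + \frac{1}{4 \left(34 - 30\right)} = -3 + \frac{1}{4 \cdot 4} = -3 + \frac{1}{4} \cdot \frac{1}{4} = -3 + \frac{1}{16} = - \frac{47}{16}$)
$\left(1463 + n{\left(37 \right)}\right) \left(-644\right) = \left(1463 - \frac{47}{16}\right) \left(-644\right) = \frac{23361}{16} \left(-644\right) = - \frac{3761121}{4}$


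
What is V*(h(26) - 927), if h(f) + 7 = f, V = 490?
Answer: -444920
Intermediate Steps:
h(f) = -7 + f
V*(h(26) - 927) = 490*((-7 + 26) - 927) = 490*(19 - 927) = 490*(-908) = -444920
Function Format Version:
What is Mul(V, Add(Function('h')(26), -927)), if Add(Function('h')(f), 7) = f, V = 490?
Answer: -444920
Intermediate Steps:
Function('h')(f) = Add(-7, f)
Mul(V, Add(Function('h')(26), -927)) = Mul(490, Add(Add(-7, 26), -927)) = Mul(490, Add(19, -927)) = Mul(490, -908) = -444920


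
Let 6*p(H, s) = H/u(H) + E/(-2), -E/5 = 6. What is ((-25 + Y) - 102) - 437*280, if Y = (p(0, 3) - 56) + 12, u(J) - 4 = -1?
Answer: -245057/2 ≈ -1.2253e+5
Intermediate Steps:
E = -30 (E = -5*6 = -30)
u(J) = 3 (u(J) = 4 - 1 = 3)
p(H, s) = 5/2 + H/18 (p(H, s) = (H/3 - 30/(-2))/6 = (H*(⅓) - 30*(-½))/6 = (H/3 + 15)/6 = (15 + H/3)/6 = 5/2 + H/18)
Y = -83/2 (Y = ((5/2 + (1/18)*0) - 56) + 12 = ((5/2 + 0) - 56) + 12 = (5/2 - 56) + 12 = -107/2 + 12 = -83/2 ≈ -41.500)
((-25 + Y) - 102) - 437*280 = ((-25 - 83/2) - 102) - 437*280 = (-133/2 - 102) - 122360 = -337/2 - 122360 = -245057/2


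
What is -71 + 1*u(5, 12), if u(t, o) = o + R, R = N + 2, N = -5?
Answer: -62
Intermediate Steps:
R = -3 (R = -5 + 2 = -3)
u(t, o) = -3 + o (u(t, o) = o - 3 = -3 + o)
-71 + 1*u(5, 12) = -71 + 1*(-3 + 12) = -71 + 1*9 = -71 + 9 = -62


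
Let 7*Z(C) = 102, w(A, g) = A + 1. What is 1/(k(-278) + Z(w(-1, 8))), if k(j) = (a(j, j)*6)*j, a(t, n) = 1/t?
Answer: 7/144 ≈ 0.048611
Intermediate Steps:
w(A, g) = 1 + A
Z(C) = 102/7 (Z(C) = (⅐)*102 = 102/7)
k(j) = 6 (k(j) = (6/j)*j = 6)
1/(k(-278) + Z(w(-1, 8))) = 1/(6 + 102/7) = 1/(144/7) = 7/144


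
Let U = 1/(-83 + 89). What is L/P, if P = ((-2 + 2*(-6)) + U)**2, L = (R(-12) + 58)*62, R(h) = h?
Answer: 102672/6889 ≈ 14.904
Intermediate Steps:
U = 1/6 ≈ 0.16667
L = 2852 (L = (-12 + 58)*62 = 46*62 = 2852)
P = 6889/36 (P = ((-2 + 2*(-6)) + 1/6)**2 = ((-2 - 12) + 1/6)**2 = (-14 + 1/6)**2 = (-83/6)**2 = 6889/36 ≈ 191.36)
L/P = 2852/(6889/36) = 2852*(36/6889) = 102672/6889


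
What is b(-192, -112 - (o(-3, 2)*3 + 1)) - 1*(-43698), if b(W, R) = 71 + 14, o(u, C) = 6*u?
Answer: 43783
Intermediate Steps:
b(W, R) = 85
b(-192, -112 - (o(-3, 2)*3 + 1)) - 1*(-43698) = 85 - 1*(-43698) = 85 + 43698 = 43783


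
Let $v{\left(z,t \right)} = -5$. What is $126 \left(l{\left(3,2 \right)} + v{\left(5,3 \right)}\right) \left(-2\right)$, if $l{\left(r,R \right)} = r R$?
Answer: $-252$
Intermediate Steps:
$l{\left(r,R \right)} = R r$
$126 \left(l{\left(3,2 \right)} + v{\left(5,3 \right)}\right) \left(-2\right) = 126 \left(2 \cdot 3 - 5\right) \left(-2\right) = 126 \left(6 - 5\right) \left(-2\right) = 126 \cdot 1 \left(-2\right) = 126 \left(-2\right) = -252$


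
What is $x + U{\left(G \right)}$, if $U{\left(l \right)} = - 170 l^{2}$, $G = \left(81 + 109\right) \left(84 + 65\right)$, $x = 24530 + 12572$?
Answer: $-136247499898$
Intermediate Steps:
$x = 37102$
$G = 28310$ ($G = 190 \cdot 149 = 28310$)
$x + U{\left(G \right)} = 37102 - 170 \cdot 28310^{2} = 37102 - 136247537000 = -136247499898$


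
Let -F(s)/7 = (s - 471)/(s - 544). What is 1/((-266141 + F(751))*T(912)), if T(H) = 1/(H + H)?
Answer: -377568/55093147 ≈ -0.0068533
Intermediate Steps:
F(s) = -7*(-471 + s)/(-544 + s) (F(s) = -7*(s - 471)/(s - 544) = -7*(-471 + s)/(-544 + s))
T(H) = 1/(2*H)
1/((-266141 + F(751))*T(912)) = 1/((-266141 + 7*(471 - 1*751)/(-544 + 751))*(((1/2)/912))) = 1/((-266141 + 7*(471 - 751)/207)*(((1/2)*(1/912)))) = 1/((-266141 + 7*(1/207)*(-280))*(1/1824)) = 1824/(-266141 - 1960/207) = 1824/(-55093147/207) = -207/55093147*1824 = -377568/55093147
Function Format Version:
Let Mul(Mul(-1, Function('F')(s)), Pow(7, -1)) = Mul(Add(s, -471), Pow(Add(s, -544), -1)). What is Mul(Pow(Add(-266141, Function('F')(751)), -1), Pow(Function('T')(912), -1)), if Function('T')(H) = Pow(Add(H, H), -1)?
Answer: Rational(-377568, 55093147) ≈ -0.0068533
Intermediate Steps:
Function('F')(s) = Mul(-7, Pow(Add(-544, s), -1), Add(-471, s)) (Function('F')(s) = Mul(-7, Mul(Add(s, -471), Pow(Add(s, -544), -1))) = Mul(-7, Mul(Add(-471, s), Pow(Add(-544, s), -1))) = Mul(-7, Mul(Pow(Add(-544, s), -1), Add(-471, s))) = Mul(-7, Pow(Add(-544, s), -1), Add(-471, s)))
Function('T')(H) = Mul(Rational(1, 2), Pow(H, -1)) (Function('T')(H) = Pow(Mul(2, H), -1) = Mul(Rational(1, 2), Pow(H, -1)))
Mul(Pow(Add(-266141, Function('F')(751)), -1), Pow(Function('T')(912), -1)) = Mul(Pow(Add(-266141, Mul(7, Pow(Add(-544, 751), -1), Add(471, Mul(-1, 751)))), -1), Pow(Mul(Rational(1, 2), Pow(912, -1)), -1)) = Mul(Pow(Add(-266141, Mul(7, Pow(207, -1), Add(471, -751))), -1), Pow(Mul(Rational(1, 2), Rational(1, 912)), -1)) = Mul(Pow(Add(-266141, Mul(7, Rational(1, 207), -280)), -1), Pow(Rational(1, 1824), -1)) = Mul(Pow(Add(-266141, Rational(-1960, 207)), -1), 1824) = Mul(Pow(Rational(-55093147, 207), -1), 1824) = Mul(Rational(-207, 55093147), 1824) = Rational(-377568, 55093147)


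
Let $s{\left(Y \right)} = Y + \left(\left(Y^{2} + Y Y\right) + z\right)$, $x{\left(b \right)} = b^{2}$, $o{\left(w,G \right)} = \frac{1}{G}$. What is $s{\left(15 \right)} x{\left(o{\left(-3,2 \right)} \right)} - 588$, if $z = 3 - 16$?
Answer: $-475$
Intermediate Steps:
$z = -13$
$s{\left(Y \right)} = -13 + Y + 2 Y^{2}$ ($s{\left(Y \right)} = Y - \left(13 - Y^{2} - Y Y\right) = Y + \left(\left(Y^{2} + Y^{2}\right) - 13\right) = Y + \left(2 Y^{2} - 13\right) = Y + \left(-13 + 2 Y^{2}\right) = -13 + Y + 2 Y^{2}$)
$s{\left(15 \right)} x{\left(o{\left(-3,2 \right)} \right)} - 588 = \left(-13 + 15 + 2 \cdot 15^{2}\right) \left(\frac{1}{2}\right)^{2} - 588 = \frac{-13 + 15 + 2 \cdot 225}{4} - 588 = \left(-13 + 15 + 450\right) \frac{1}{4} - 588 = 452 \cdot \frac{1}{4} - 588 = 113 - 588 = -475$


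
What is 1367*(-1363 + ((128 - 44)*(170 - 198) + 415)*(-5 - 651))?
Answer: 1735145403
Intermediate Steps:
1367*(-1363 + ((128 - 44)*(170 - 198) + 415)*(-5 - 651)) = 1367*(-1363 + (84*(-28) + 415)*(-656)) = 1367*(-1363 + (-2352 + 415)*(-656)) = 1367*(-1363 - 1937*(-656)) = 1367*(-1363 + 1270672) = 1367*1269309 = 1735145403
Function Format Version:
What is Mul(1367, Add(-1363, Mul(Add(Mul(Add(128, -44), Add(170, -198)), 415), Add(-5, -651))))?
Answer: 1735145403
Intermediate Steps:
Mul(1367, Add(-1363, Mul(Add(Mul(Add(128, -44), Add(170, -198)), 415), Add(-5, -651)))) = Mul(1367, Add(-1363, Mul(Add(Mul(84, -28), 415), -656))) = Mul(1367, Add(-1363, Mul(Add(-2352, 415), -656))) = Mul(1367, Add(-1363, Mul(-1937, -656))) = Mul(1367, Add(-1363, 1270672)) = Mul(1367, 1269309) = 1735145403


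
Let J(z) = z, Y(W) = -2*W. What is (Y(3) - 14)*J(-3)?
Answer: 60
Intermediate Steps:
(Y(3) - 14)*J(-3) = (-2*3 - 14)*(-3) = (-6 - 14)*(-3) = -20*(-3) = 60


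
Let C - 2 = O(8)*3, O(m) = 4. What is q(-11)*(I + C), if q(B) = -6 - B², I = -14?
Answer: 0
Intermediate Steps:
C = 14 (C = 2 + 4*3 = 2 + 12 = 14)
q(-11)*(I + C) = (-6 - 1*(-11)²)*(-14 + 14) = (-6 - 1*121)*0 = (-6 - 121)*0 = -127*0 = 0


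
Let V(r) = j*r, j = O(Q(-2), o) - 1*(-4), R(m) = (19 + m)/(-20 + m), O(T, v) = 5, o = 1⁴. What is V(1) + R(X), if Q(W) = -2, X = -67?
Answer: 277/29 ≈ 9.5517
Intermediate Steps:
o = 1
R(m) = (19 + m)/(-20 + m)
j = 9 (j = 5 - 1*(-4) = 5 + 4 = 9)
V(r) = 9*r
V(1) + R(X) = 9*1 + (19 - 67)/(-20 - 67) = 9 - 48/(-87) = 9 - 1/87*(-48) = 9 + 16/29 = 277/29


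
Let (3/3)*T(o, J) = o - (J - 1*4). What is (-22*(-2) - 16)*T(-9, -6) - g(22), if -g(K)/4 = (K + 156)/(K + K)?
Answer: 486/11 ≈ 44.182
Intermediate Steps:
g(K) = -2*(156 + K)/K (g(K) = -4*(K + 156)/(K + K) = -4*(156 + K)/(2*K) = -4*1/(2*K)*(156 + K) = -2*(156 + K)/K)
T(o, J) = 4 + o - J (T(o, J) = o - (J - 1*4) = o - (J - 4) = o - (-4 + J) = o + (4 - J) = 4 + o - J)
(-22*(-2) - 16)*T(-9, -6) - g(22) = (-22*(-2) - 16)*(4 - 9 - 1*(-6)) - (-2 - 312/22) = (44 - 16)*(4 - 9 + 6) - (-2 - 312*1/22) = 28*1 - (-2 - 156/11) = 28 - 1*(-178/11) = 28 + 178/11 = 486/11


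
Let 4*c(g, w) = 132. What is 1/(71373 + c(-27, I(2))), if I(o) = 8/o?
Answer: 1/71406 ≈ 1.4004e-5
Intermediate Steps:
c(g, w) = 33 (c(g, w) = (1/4)*132 = 33)
1/(71373 + c(-27, I(2))) = 1/(71373 + 33) = 1/71406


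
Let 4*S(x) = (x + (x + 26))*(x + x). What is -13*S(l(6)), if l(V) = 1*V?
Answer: -1482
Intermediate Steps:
l(V) = V
S(x) = x*(26 + 2*x)/2 (S(x) = ((x + (x + 26))*(x + x))/4 = ((x + (26 + x))*(2*x))/4 = ((26 + 2*x)*(2*x))/4 = (2*x*(26 + 2*x))/4 = x*(26 + 2*x)/2)
-13*S(l(6)) = -78*(13 + 6) = -78*19 = -13*114 = -1482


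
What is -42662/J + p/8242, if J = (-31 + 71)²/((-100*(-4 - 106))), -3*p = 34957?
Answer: -1115723333/3804 ≈ -2.9330e+5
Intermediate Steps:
p = -34957/3 (p = -⅓*34957 = -34957/3 ≈ -11652.)
J = 8/55 (J = 40²/((-100*(-110))) = 1600/11000 = 1600*(1/11000) = 8/55 ≈ 0.14545)
-42662/J + p/8242 = -42662/8/55 - 34957/3/8242 = -42662*55/8 - 34957/3*1/8242 = -1173205/4 - 2689/1902 = -1115723333/3804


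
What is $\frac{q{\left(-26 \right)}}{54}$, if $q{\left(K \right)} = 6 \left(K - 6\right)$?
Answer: $- \frac{32}{9} \approx -3.5556$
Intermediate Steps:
$q{\left(K \right)} = -36 + 6 K$ ($q{\left(K \right)} = 6 \left(-6 + K\right) = -36 + 6 K$)
$\frac{q{\left(-26 \right)}}{54} = \frac{-36 + 6 \left(-26\right)}{54} = \left(-36 - 156\right) \frac{1}{54} = \left(-192\right) \frac{1}{54} = - \frac{32}{9}$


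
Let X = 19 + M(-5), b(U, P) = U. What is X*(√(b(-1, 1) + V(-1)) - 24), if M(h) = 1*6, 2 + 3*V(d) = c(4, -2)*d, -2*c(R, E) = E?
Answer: -600 + 25*I*√2 ≈ -600.0 + 35.355*I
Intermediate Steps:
c(R, E) = -E/2
V(d) = -⅔ + d/3 (V(d) = -⅔ + ((-½*(-2))*d)/3 = -⅔ + (1*d)/3 = -⅔ + d/3)
M(h) = 6
X = 25 (X = 19 + 6 = 25)
X*(√(b(-1, 1) + V(-1)) - 24) = 25*(√(-1 + (-⅔ + (⅓)*(-1))) - 24) = 25*(√(-1 + (-⅔ - ⅓)) - 24) = 25*(√(-1 - 1) - 24) = 25*(√(-2) - 24) = 25*(I*√2 - 24) = 25*(-24 + I*√2) = -600 + 25*I*√2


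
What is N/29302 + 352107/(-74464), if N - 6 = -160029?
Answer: -855130461/83920928 ≈ -10.190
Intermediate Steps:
N = -160023 (N = 6 - 160029 = -160023)
N/29302 + 352107/(-74464) = -160023/29302 + 352107/(-74464) = -160023*1/29302 + 352107*(-1/74464) = -160023/29302 - 352107/74464 = -855130461/83920928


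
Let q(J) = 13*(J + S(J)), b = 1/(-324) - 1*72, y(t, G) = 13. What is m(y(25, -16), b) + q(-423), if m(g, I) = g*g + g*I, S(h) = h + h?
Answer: -5593549/324 ≈ -17264.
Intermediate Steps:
S(h) = 2*h
b = -23329/324 (b = -1/324 - 72 = -23329/324 ≈ -72.003)
q(J) = 39*J (q(J) = 13*(J + 2*J) = 13*(3*J) = 39*J)
m(g, I) = g² + I*g
m(y(25, -16), b) + q(-423) = 13*(-23329/324 + 13) + 39*(-423) = 13*(-19117/324) - 16497 = -248521/324 - 16497 = -5593549/324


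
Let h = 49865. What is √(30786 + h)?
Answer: √80651 ≈ 283.99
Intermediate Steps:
√(30786 + h) = √(30786 + 49865) = √80651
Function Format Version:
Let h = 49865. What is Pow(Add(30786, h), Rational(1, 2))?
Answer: Pow(80651, Rational(1, 2)) ≈ 283.99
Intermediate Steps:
Pow(Add(30786, h), Rational(1, 2)) = Pow(Add(30786, 49865), Rational(1, 2)) = Pow(80651, Rational(1, 2))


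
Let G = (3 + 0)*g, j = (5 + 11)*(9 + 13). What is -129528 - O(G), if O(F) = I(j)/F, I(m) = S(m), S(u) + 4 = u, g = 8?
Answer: -259085/2 ≈ -1.2954e+5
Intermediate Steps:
j = 352 (j = 16*22 = 352)
S(u) = -4 + u
I(m) = -4 + m
G = 24 (G = (3 + 0)*8 = 3*8 = 24)
O(F) = 348/F (O(F) = (-4 + 352)/F = 348/F)
-129528 - O(G) = -129528 - 348/24 = -129528 - 1*29/2 = -129528 - 29/2 = -259085/2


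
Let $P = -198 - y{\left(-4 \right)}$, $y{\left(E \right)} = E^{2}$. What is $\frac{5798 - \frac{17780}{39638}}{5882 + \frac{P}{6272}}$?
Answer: $\frac{360331643392}{365578202055} \approx 0.98565$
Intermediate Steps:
$P = -214$ ($P = -198 - \left(-4\right)^{2} = -198 - 16 = -214$)
$\frac{5798 - \frac{17780}{39638}}{5882 + \frac{P}{6272}} = \frac{5798 - \frac{17780}{39638}}{5882 - \frac{214}{6272}} = \frac{5798 - \frac{8890}{19819}}{5882 - \frac{107}{3136}} = \frac{114901672}{19819 \cdot \frac{18445845}{3136}} = \frac{114901672}{19819} \cdot \frac{3136}{18445845} = \frac{360331643392}{365578202055}$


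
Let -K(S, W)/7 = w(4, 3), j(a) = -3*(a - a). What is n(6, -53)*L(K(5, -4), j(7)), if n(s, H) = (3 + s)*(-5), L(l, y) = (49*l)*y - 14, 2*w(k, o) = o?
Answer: 630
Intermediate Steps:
w(k, o) = o/2
j(a) = 0 (j(a) = -3*0 = 0)
K(S, W) = -21/2 (K(S, W) = -7*3/2 = -21/2)
L(l, y) = -14 + 49*l*y (L(l, y) = 49*l*y - 14 = -14 + 49*l*y)
n(s, H) = -15 - 5*s
n(6, -53)*L(K(5, -4), j(7)) = (-15 - 5*6)*(-14 + 49*(-21/2)*0) = (-15 - 30)*(-14 + 0) = -45*(-14) = 630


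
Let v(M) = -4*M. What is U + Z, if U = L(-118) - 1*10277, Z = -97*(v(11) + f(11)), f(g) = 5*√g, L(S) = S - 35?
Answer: -6162 - 485*√11 ≈ -7770.6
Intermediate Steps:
L(S) = -35 + S
Z = 4268 - 485*√11 (Z = -97*(-4*11 + 5*√11) = -97*(-44 + 5*√11) = 4268 - 485*√11 ≈ 2659.4)
U = -10430 (U = (-35 - 118) - 1*10277 = -153 - 10277 = -10430)
U + Z = -10430 + (4268 - 485*√11) = -6162 - 485*√11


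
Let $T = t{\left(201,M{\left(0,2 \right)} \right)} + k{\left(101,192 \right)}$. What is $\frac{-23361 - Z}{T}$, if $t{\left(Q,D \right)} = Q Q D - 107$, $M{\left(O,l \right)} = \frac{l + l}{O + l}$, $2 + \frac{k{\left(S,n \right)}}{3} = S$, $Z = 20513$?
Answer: $- \frac{21937}{40496} \approx -0.54171$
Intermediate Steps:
$k{\left(S,n \right)} = -6 + 3 S$
$M{\left(O,l \right)} = \frac{2 l}{O + l}$
$t{\left(Q,D \right)} = -107 + D Q^{2}$ ($t{\left(Q,D \right)} = Q^{2} D - 107 = D Q^{2} - 107 = -107 + D Q^{2}$)
$T = 80992$ ($T = \left(-107 + 2 \cdot 2 \frac{1}{0 + 2} \cdot 201^{2}\right) + \left(-6 + 3 \cdot 101\right) = \left(-107 + 2 \cdot 2 \cdot \frac{1}{2} \cdot 40401\right) + \left(-6 + 303\right) = \left(-107 + 2 \cdot 2 \cdot \frac{1}{2} \cdot 40401\right) + 297 = \left(-107 + 2 \cdot 40401\right) + 297 = \left(-107 + 80802\right) + 297 = 80695 + 297 = 80992$)
$\frac{-23361 - Z}{T} = \frac{-23361 - 20513}{80992} = \left(-23361 - 20513\right) \frac{1}{80992} = \left(-43874\right) \frac{1}{80992} = - \frac{21937}{40496}$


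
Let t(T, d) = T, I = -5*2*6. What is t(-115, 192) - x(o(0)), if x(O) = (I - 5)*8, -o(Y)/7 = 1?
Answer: 405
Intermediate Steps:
o(Y) = -7 (o(Y) = -7*1 = -7)
I = -60 (I = -10*6 = -60)
x(O) = -520 (x(O) = (-60 - 5)*8 = -65*8 = -520)
t(-115, 192) - x(o(0)) = -115 - 1*(-520) = -115 + 520 = 405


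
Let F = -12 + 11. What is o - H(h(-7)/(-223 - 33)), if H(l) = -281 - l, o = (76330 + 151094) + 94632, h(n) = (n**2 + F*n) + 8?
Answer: 1289347/4 ≈ 3.2234e+5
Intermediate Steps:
F = -1
h(n) = 8 + n**2 - n (h(n) = (n**2 - n) + 8 = 8 + n**2 - n)
o = 322056 (o = 227424 + 94632 = 322056)
o - H(h(-7)/(-223 - 33)) = 322056 - (-281 - (8 + (-7)**2 - 1*(-7))/(-223 - 33)) = 322056 - (-281 - (8 + 49 + 7)/(-256)) = 322056 - (-281 - 64*(-1)/256) = 322056 - (-281 - 1*(-1/4)) = 322056 - (-281 + 1/4) = 322056 - 1*(-1123/4) = 322056 + 1123/4 = 1289347/4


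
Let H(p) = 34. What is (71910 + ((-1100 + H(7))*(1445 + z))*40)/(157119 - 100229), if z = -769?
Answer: -2875273/5689 ≈ -505.41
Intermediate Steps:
(71910 + ((-1100 + H(7))*(1445 + z))*40)/(157119 - 100229) = (71910 + ((-1100 + 34)*(1445 - 769))*40)/(157119 - 100229) = (71910 - 1066*676*40)/56890 = (71910 - 720616*40)*(1/56890) = (71910 - 28824640)*(1/56890) = -28752730*1/56890 = -2875273/5689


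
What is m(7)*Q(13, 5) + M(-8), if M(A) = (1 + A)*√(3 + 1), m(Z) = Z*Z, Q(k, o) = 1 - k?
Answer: -602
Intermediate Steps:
m(Z) = Z²
M(A) = 2 + 2*A (M(A) = (1 + A)*√4 = (1 + A)*2 = 2 + 2*A)
m(7)*Q(13, 5) + M(-8) = 7²*(1 - 1*13) + (2 + 2*(-8)) = 49*(1 - 13) + (2 - 16) = 49*(-12) - 14 = -588 - 14 = -602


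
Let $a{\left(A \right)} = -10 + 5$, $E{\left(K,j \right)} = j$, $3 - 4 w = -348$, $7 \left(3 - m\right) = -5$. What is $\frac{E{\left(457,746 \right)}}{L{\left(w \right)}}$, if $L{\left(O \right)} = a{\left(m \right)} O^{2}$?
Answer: $- \frac{11936}{616005} \approx -0.019376$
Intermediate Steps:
$m = \frac{26}{7}$ ($m = 3 - - \frac{5}{7} = 3 + \frac{5}{7} = \frac{26}{7} \approx 3.7143$)
$w = \frac{351}{4}$ ($w = \frac{3}{4} - -87 = \frac{3}{4} + 87 = \frac{351}{4} \approx 87.75$)
$a{\left(A \right)} = -5$
$L{\left(O \right)} = - 5 O^{2}$
$\frac{E{\left(457,746 \right)}}{L{\left(w \right)}} = \frac{746}{\left(-5\right) \left(\frac{351}{4}\right)^{2}} = \frac{746}{\left(-5\right) \frac{123201}{16}} = \frac{746}{- \frac{616005}{16}} = 746 \left(- \frac{16}{616005}\right) = - \frac{11936}{616005}$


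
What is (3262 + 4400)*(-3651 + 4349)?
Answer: 5348076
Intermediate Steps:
(3262 + 4400)*(-3651 + 4349) = 7662*698 = 5348076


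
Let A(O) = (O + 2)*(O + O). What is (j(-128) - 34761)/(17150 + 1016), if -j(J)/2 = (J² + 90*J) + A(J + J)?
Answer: -304585/18166 ≈ -16.767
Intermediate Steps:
A(O) = 2*O*(2 + O) (A(O) = (2 + O)*(2*O) = 2*O*(2 + O))
j(J) = -180*J - 2*J² - 8*J*(2 + 2*J) (j(J) = -2*((J² + 90*J) + 2*(J + J)*(2 + (J + J))) = -2*((J² + 90*J) + 2*(2*J)*(2 + 2*J)) = -2*((J² + 90*J) + 4*J*(2 + 2*J)) = -2*(J² + 90*J + 4*J*(2 + 2*J)) = -180*J - 2*J² - 8*J*(2 + 2*J))
(j(-128) - 34761)/(17150 + 1016) = (2*(-128)*(-98 - 9*(-128)) - 34761)/(17150 + 1016) = (2*(-128)*(-98 + 1152) - 34761)/18166 = (2*(-128)*1054 - 34761)*(1/18166) = (-269824 - 34761)*(1/18166) = -304585*1/18166 = -304585/18166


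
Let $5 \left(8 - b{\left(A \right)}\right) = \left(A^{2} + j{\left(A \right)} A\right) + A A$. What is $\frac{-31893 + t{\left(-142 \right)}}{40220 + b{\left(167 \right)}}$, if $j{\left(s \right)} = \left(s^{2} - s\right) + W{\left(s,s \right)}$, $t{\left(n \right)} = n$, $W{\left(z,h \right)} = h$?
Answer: $\frac{160175}{4512101} \approx 0.035499$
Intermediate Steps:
$j{\left(s \right)} = s^{2}$ ($j{\left(s \right)} = \left(s^{2} - s\right) + s = s^{2}$)
$b{\left(A \right)} = 8 - \frac{2 A^{2}}{5} - \frac{A^{3}}{5}$ ($b{\left(A \right)} = 8 - \frac{\left(A^{2} + A^{2} A\right) + A A}{5} = 8 - \frac{\left(A^{2} + A^{3}\right) + A^{2}}{5} = 8 - \frac{A^{3} + 2 A^{2}}{5} = 8 - \left(\frac{A^{3}}{5} + \frac{2 A^{2}}{5}\right) = 8 - \frac{2 A^{2}}{5} - \frac{A^{3}}{5}$)
$\frac{-31893 + t{\left(-142 \right)}}{40220 + b{\left(167 \right)}} = \frac{-31893 - 142}{40220 - \left(-8 + \frac{55778}{5} + \frac{4657463}{5}\right)} = - \frac{32035}{40220 - \frac{4713201}{5}} = - \frac{32035}{- \frac{4512101}{5}} = \left(-32035\right) \left(- \frac{5}{4512101}\right) = \frac{160175}{4512101}$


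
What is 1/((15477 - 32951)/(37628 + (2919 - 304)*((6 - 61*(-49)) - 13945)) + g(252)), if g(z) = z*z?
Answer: 14298311/907999950481 ≈ 1.5747e-5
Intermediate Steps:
g(z) = z²
1/((15477 - 32951)/(37628 + (2919 - 304)*((6 - 61*(-49)) - 13945)) + g(252)) = 1/((15477 - 32951)/(37628 + (2919 - 304)*((6 - 61*(-49)) - 13945)) + 252²) = 1/(-17474/(37628 + 2615*((6 + 2989) - 13945)) + 63504) = 1/(-17474/(37628 + 2615*(2995 - 13945)) + 63504) = 1/(-17474/(37628 + 2615*(-10950)) + 63504) = 1/(-17474/(37628 - 28634250) + 63504) = 1/(-17474/(-28596622) + 63504) = 1/(-17474*(-1/28596622) + 63504) = 1/(8737/14298311 + 63504) = 1/(907999950481/14298311) = 14298311/907999950481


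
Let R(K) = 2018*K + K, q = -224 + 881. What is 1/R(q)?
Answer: 1/1326483 ≈ 7.5387e-7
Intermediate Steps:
q = 657
R(K) = 2019*K
1/R(q) = 1/(2019*657) = 1/1326483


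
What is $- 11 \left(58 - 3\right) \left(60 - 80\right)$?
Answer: $12100$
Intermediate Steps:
$- 11 \left(58 - 3\right) \left(60 - 80\right) = - 11 \cdot 55 \left(-20\right) = \left(-11\right) \left(-1100\right) = 12100$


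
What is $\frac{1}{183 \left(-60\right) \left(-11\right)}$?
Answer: $\frac{1}{120780} \approx 8.2795 \cdot 10^{-6}$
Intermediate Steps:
$\frac{1}{183 \left(-60\right) \left(-11\right)} = \frac{1}{\left(-10980\right) \left(-11\right)} = \frac{1}{120780}$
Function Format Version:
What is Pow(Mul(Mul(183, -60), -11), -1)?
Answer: Rational(1, 120780) ≈ 8.2795e-6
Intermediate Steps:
Pow(Mul(Mul(183, -60), -11), -1) = Pow(Mul(-10980, -11), -1) = Pow(120780, -1) = Rational(1, 120780)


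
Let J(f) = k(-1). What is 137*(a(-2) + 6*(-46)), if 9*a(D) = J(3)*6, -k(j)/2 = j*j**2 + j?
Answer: -112340/3 ≈ -37447.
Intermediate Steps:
k(j) = -2*j - 2*j**3 (k(j) = -2*(j*j**2 + j) = -2*(j**3 + j) = -2*(j + j**3) = -2*j - 2*j**3)
J(f) = 4 (J(f) = -2*(-1)*(1 + (-1)**2) = -2*(-1)*(1 + 1) = -2*(-1)*2 = 4)
a(D) = 8/3 (a(D) = (4*6)/9 = (1/9)*24 = 8/3)
137*(a(-2) + 6*(-46)) = 137*(8/3 + 6*(-46)) = 137*(8/3 - 276) = 137*(-820/3) = -112340/3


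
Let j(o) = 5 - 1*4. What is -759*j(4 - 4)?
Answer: -759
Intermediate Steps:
j(o) = 1 (j(o) = 5 - 4 = 1)
-759*j(4 - 4) = -759*1 = -759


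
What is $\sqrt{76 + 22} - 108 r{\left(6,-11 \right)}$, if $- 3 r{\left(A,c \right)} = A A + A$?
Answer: $1512 + 7 \sqrt{2} \approx 1521.9$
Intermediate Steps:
$r{\left(A,c \right)} = - \frac{A}{3} - \frac{A^{2}}{3}$ ($r{\left(A,c \right)} = - \frac{A A + A}{3} = - \frac{A^{2} + A}{3} = - \frac{A + A^{2}}{3} = - \frac{A}{3} - \frac{A^{2}}{3}$)
$\sqrt{76 + 22} - 108 r{\left(6,-11 \right)} = \sqrt{76 + 22} - 108 \left(\left(- \frac{1}{3}\right) 6 \left(1 + 6\right)\right) = \sqrt{98} - 108 \left(\left(- \frac{1}{3}\right) 6 \cdot 7\right) = 7 \sqrt{2} - -1512 = 7 \sqrt{2} + 1512 = 1512 + 7 \sqrt{2}$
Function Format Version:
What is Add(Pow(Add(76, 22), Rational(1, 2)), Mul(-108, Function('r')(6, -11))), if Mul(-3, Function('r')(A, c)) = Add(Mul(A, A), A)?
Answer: Add(1512, Mul(7, Pow(2, Rational(1, 2)))) ≈ 1521.9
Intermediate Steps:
Function('r')(A, c) = Add(Mul(Rational(-1, 3), A), Mul(Rational(-1, 3), Pow(A, 2))) (Function('r')(A, c) = Mul(Rational(-1, 3), Add(Mul(A, A), A)) = Mul(Rational(-1, 3), Add(Pow(A, 2), A)) = Mul(Rational(-1, 3), Add(A, Pow(A, 2))) = Add(Mul(Rational(-1, 3), A), Mul(Rational(-1, 3), Pow(A, 2))))
Add(Pow(Add(76, 22), Rational(1, 2)), Mul(-108, Function('r')(6, -11))) = Add(Pow(Add(76, 22), Rational(1, 2)), Mul(-108, Mul(Rational(-1, 3), 6, Add(1, 6)))) = Add(Pow(98, Rational(1, 2)), Mul(-108, Mul(Rational(-1, 3), 6, 7))) = Add(Mul(7, Pow(2, Rational(1, 2))), Mul(-108, -14)) = Add(Mul(7, Pow(2, Rational(1, 2))), 1512) = Add(1512, Mul(7, Pow(2, Rational(1, 2))))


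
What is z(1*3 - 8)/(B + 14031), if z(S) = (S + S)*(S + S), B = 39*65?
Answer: 50/8283 ≈ 0.0060365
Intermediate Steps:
B = 2535
z(S) = 4*S² (z(S) = (2*S)*(2*S) = 4*S²)
z(1*3 - 8)/(B + 14031) = (4*(1*3 - 8)²)/(2535 + 14031) = (4*(3 - 8)²)/16566 = (4*(-5)²)*(1/16566) = (4*25)*(1/16566) = 100*(1/16566) = 50/8283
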